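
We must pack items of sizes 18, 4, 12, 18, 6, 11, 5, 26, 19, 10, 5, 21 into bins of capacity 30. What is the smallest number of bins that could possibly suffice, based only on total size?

Total size = 18 + 4 + 12 + 18 + 6 + 11 + 5 + 26 + 19 + 10 + 5 + 21 = 155.
⌈155 / 30⌉ = 6.

6 bins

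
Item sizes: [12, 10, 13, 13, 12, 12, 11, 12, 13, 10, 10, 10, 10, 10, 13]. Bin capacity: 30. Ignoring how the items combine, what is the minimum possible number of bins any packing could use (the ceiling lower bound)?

Total size = 12 + 10 + 13 + 13 + 12 + 12 + 11 + 12 + 13 + 10 + 10 + 10 + 10 + 10 + 13 = 171.
⌈171 / 30⌉ = 6.

6 bins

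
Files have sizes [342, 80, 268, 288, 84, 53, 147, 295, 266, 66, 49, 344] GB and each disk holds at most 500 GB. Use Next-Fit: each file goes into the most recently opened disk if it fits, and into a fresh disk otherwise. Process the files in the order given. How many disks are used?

342 GB → disk 1 (remaining 158 GB)
80 GB → disk 1 (remaining 78 GB)
268 GB → disk 2 (remaining 232 GB)
288 GB → disk 3 (remaining 212 GB)
84 GB → disk 3 (remaining 128 GB)
53 GB → disk 3 (remaining 75 GB)
147 GB → disk 4 (remaining 353 GB)
295 GB → disk 4 (remaining 58 GB)
266 GB → disk 5 (remaining 234 GB)
66 GB → disk 5 (remaining 168 GB)
49 GB → disk 5 (remaining 119 GB)
344 GB → disk 6 (remaining 156 GB)
Final disks: [342,80] [268] [288,84,53] [147,295] [266,66,49] [344].

6 disks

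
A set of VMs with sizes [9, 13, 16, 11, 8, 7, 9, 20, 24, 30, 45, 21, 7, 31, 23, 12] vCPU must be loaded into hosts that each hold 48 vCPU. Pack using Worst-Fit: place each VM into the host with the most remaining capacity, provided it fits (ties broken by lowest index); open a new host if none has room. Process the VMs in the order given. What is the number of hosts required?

host 1: place 9 vCPU, 39 vCPU left
host 1: place 13 vCPU, 26 vCPU left
host 1: place 16 vCPU, 10 vCPU left
host 2: place 11 vCPU, 37 vCPU left
host 2: place 8 vCPU, 29 vCPU left
host 2: place 7 vCPU, 22 vCPU left
host 2: place 9 vCPU, 13 vCPU left
host 3: place 20 vCPU, 28 vCPU left
host 3: place 24 vCPU, 4 vCPU left
host 4: place 30 vCPU, 18 vCPU left
host 5: place 45 vCPU, 3 vCPU left
host 6: place 21 vCPU, 27 vCPU left
host 6: place 7 vCPU, 20 vCPU left
host 7: place 31 vCPU, 17 vCPU left
host 8: place 23 vCPU, 25 vCPU left
host 8: place 12 vCPU, 13 vCPU left
Final hosts: [9,13,16] [11,8,7,9] [20,24] [30] [45] [21,7] [31] [23,12].

8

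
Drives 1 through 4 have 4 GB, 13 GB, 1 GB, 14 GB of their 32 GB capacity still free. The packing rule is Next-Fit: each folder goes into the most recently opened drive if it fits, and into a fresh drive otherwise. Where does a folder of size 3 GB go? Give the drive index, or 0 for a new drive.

4

Next-Fit only looks at drive 4, which has 14 GB free.
3 GB fits there.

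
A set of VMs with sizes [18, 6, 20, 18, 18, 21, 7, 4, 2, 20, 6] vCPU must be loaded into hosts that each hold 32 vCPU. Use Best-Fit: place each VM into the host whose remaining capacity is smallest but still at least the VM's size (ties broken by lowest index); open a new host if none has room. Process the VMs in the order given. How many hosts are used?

6 hosts

host 1: place 18 vCPU, 14 vCPU left
host 1: place 6 vCPU, 8 vCPU left
host 2: place 20 vCPU, 12 vCPU left
host 3: place 18 vCPU, 14 vCPU left
host 4: place 18 vCPU, 14 vCPU left
host 5: place 21 vCPU, 11 vCPU left
host 1: place 7 vCPU, 1 vCPU left
host 5: place 4 vCPU, 7 vCPU left
host 5: place 2 vCPU, 5 vCPU left
host 6: place 20 vCPU, 12 vCPU left
host 2: place 6 vCPU, 6 vCPU left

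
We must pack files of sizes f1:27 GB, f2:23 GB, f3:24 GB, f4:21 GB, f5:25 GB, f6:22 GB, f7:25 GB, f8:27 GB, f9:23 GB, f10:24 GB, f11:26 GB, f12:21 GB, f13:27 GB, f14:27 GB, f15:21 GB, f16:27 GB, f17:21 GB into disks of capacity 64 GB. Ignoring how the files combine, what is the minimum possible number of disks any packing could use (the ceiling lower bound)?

Total size = 27 + 23 + 24 + 21 + 25 + 22 + 25 + 27 + 23 + 24 + 26 + 21 + 27 + 27 + 21 + 27 + 21 = 411 GB.
⌈411 / 64⌉ = 7.

7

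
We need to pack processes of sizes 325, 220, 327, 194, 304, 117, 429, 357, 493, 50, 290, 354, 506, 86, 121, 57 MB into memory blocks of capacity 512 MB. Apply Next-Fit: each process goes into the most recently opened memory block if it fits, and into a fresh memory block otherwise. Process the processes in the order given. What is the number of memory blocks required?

12 memory blocks

memory block 1: place 325 MB, 187 MB left
memory block 2: place 220 MB, 292 MB left
memory block 3: place 327 MB, 185 MB left
memory block 4: place 194 MB, 318 MB left
memory block 4: place 304 MB, 14 MB left
memory block 5: place 117 MB, 395 MB left
memory block 6: place 429 MB, 83 MB left
memory block 7: place 357 MB, 155 MB left
memory block 8: place 493 MB, 19 MB left
memory block 9: place 50 MB, 462 MB left
memory block 9: place 290 MB, 172 MB left
memory block 10: place 354 MB, 158 MB left
memory block 11: place 506 MB, 6 MB left
memory block 12: place 86 MB, 426 MB left
memory block 12: place 121 MB, 305 MB left
memory block 12: place 57 MB, 248 MB left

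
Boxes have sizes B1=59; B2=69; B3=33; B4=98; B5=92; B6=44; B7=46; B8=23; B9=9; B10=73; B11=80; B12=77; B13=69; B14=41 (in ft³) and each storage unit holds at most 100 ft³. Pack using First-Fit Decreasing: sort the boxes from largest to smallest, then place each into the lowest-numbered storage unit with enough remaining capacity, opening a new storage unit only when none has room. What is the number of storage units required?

10

Sorted descending: 98, 92, 80, 77, 73, 69, 69, 59, 46, 44, 41, 33, 23, 9.
Put 98 ft³ in storage unit 1; 2 ft³ remain.
Put 92 ft³ in storage unit 2; 8 ft³ remain.
Put 80 ft³ in storage unit 3; 20 ft³ remain.
Put 77 ft³ in storage unit 4; 23 ft³ remain.
Put 73 ft³ in storage unit 5; 27 ft³ remain.
Put 69 ft³ in storage unit 6; 31 ft³ remain.
Put 69 ft³ in storage unit 7; 31 ft³ remain.
Put 59 ft³ in storage unit 8; 41 ft³ remain.
Put 46 ft³ in storage unit 9; 54 ft³ remain.
Put 44 ft³ in storage unit 9; 10 ft³ remain.
Put 41 ft³ in storage unit 8; 0 ft³ remain.
Put 33 ft³ in storage unit 10; 67 ft³ remain.
Put 23 ft³ in storage unit 4; 0 ft³ remain.
Put 9 ft³ in storage unit 3; 11 ft³ remain.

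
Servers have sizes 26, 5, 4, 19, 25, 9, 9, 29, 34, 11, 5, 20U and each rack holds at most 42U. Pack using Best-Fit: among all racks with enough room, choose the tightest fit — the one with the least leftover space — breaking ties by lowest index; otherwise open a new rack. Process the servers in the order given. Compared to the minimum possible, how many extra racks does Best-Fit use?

1

Best-Fit: [26,5,4,5] [19,9] [25,9] [29,11] [34] [20] → 6 racks.
Total size 196U; any packing needs at least ⌈196/42⌉ = 5 racks.
An optimal packing achieves that bound: [34,5] [29,11] [26,9,5] [25,9,4] [20,19] → 5 racks.
Excess: 6 − 5 = 1.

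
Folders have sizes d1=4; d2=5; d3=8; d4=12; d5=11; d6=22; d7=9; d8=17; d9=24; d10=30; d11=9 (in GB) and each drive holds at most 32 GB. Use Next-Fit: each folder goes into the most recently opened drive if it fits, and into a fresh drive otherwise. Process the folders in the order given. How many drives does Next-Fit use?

d1 (4 GB) → drive 1 (remaining 28 GB)
d2 (5 GB) → drive 1 (remaining 23 GB)
d3 (8 GB) → drive 1 (remaining 15 GB)
d4 (12 GB) → drive 1 (remaining 3 GB)
d5 (11 GB) → drive 2 (remaining 21 GB)
d6 (22 GB) → drive 3 (remaining 10 GB)
d7 (9 GB) → drive 3 (remaining 1 GB)
d8 (17 GB) → drive 4 (remaining 15 GB)
d9 (24 GB) → drive 5 (remaining 8 GB)
d10 (30 GB) → drive 6 (remaining 2 GB)
d11 (9 GB) → drive 7 (remaining 23 GB)

7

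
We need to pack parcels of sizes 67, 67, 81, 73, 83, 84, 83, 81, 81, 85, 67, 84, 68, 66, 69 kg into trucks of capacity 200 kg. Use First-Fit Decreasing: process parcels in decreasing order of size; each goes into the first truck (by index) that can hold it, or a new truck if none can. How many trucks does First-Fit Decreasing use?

7

Sorted descending: 85, 84, 84, 83, 83, 81, 81, 81, 73, 69, 68, 67, 67, 67, 66.
truck 1: place 85 kg, 115 kg left
truck 1: place 84 kg, 31 kg left
truck 2: place 84 kg, 116 kg left
truck 2: place 83 kg, 33 kg left
truck 3: place 83 kg, 117 kg left
truck 3: place 81 kg, 36 kg left
truck 4: place 81 kg, 119 kg left
truck 4: place 81 kg, 38 kg left
truck 5: place 73 kg, 127 kg left
truck 5: place 69 kg, 58 kg left
truck 6: place 68 kg, 132 kg left
truck 6: place 67 kg, 65 kg left
truck 7: place 67 kg, 133 kg left
truck 7: place 67 kg, 66 kg left
truck 7: place 66 kg, 0 kg left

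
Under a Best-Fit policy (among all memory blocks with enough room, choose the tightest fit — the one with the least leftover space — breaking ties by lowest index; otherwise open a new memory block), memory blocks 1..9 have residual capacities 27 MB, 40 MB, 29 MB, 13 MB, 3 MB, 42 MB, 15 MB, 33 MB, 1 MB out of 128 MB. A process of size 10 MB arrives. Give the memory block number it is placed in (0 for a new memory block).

4

Memory blocks with room: memory block 1 (27 MB), memory block 2 (40 MB), memory block 3 (29 MB), memory block 4 (13 MB), memory block 6 (42 MB), memory block 7 (15 MB), memory block 8 (33 MB).
Tightest fit is memory block 4 with 13 MB free.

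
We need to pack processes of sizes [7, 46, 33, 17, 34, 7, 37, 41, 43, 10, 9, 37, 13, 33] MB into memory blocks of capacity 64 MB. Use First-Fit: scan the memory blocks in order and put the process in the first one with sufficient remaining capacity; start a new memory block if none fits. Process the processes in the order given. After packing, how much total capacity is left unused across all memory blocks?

145

Put 7 MB in memory block 1; 57 MB remain.
Put 46 MB in memory block 1; 11 MB remain.
Put 33 MB in memory block 2; 31 MB remain.
Put 17 MB in memory block 2; 14 MB remain.
Put 34 MB in memory block 3; 30 MB remain.
Put 7 MB in memory block 1; 4 MB remain.
Put 37 MB in memory block 4; 27 MB remain.
Put 41 MB in memory block 5; 23 MB remain.
Put 43 MB in memory block 6; 21 MB remain.
Put 10 MB in memory block 2; 4 MB remain.
Put 9 MB in memory block 3; 21 MB remain.
Put 37 MB in memory block 7; 27 MB remain.
Put 13 MB in memory block 3; 8 MB remain.
Put 33 MB in memory block 8; 31 MB remain.
8 memory blocks × 64 MB = 512 MB; used 367 MB; unused 145 MB.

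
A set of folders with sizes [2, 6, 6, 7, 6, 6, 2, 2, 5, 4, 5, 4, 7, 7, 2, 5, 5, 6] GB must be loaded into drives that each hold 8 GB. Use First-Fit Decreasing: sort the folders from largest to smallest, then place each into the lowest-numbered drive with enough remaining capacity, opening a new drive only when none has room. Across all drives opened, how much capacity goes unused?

17

Sorted descending: 7, 7, 7, 6, 6, 6, 6, 6, 5, 5, 5, 5, 4, 4, 2, 2, 2, 2.
7 GB → drive 1 (remaining 1 GB)
7 GB → drive 2 (remaining 1 GB)
7 GB → drive 3 (remaining 1 GB)
6 GB → drive 4 (remaining 2 GB)
6 GB → drive 5 (remaining 2 GB)
6 GB → drive 6 (remaining 2 GB)
6 GB → drive 7 (remaining 2 GB)
6 GB → drive 8 (remaining 2 GB)
5 GB → drive 9 (remaining 3 GB)
5 GB → drive 10 (remaining 3 GB)
5 GB → drive 11 (remaining 3 GB)
5 GB → drive 12 (remaining 3 GB)
4 GB → drive 13 (remaining 4 GB)
4 GB → drive 13 (remaining 0 GB)
2 GB → drive 4 (remaining 0 GB)
2 GB → drive 5 (remaining 0 GB)
2 GB → drive 6 (remaining 0 GB)
2 GB → drive 7 (remaining 0 GB)
13 drives × 8 GB = 104 GB; used 87 GB; unused 17 GB.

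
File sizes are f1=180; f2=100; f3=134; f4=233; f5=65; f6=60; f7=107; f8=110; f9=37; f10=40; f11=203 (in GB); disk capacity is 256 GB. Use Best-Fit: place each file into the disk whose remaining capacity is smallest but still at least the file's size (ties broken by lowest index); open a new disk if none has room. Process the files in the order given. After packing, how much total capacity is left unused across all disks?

267

Put f1 (180 GB) in disk 1; 76 GB remain.
Put f2 (100 GB) in disk 2; 156 GB remain.
Put f3 (134 GB) in disk 2; 22 GB remain.
Put f4 (233 GB) in disk 3; 23 GB remain.
Put f5 (65 GB) in disk 1; 11 GB remain.
Put f6 (60 GB) in disk 4; 196 GB remain.
Put f7 (107 GB) in disk 4; 89 GB remain.
Put f8 (110 GB) in disk 5; 146 GB remain.
Put f9 (37 GB) in disk 4; 52 GB remain.
Put f10 (40 GB) in disk 4; 12 GB remain.
Put f11 (203 GB) in disk 6; 53 GB remain.
6 disks × 256 GB = 1536 GB; used 1269 GB; unused 267 GB.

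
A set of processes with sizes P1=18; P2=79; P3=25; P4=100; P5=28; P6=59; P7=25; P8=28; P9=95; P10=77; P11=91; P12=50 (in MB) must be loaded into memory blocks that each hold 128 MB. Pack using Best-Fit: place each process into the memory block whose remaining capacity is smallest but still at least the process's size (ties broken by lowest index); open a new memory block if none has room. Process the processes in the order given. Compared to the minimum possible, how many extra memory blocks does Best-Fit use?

0

Best-Fit: [18,79,25] [100,28] [59,25,28] [95] [77,50] [91] → 6 memory blocks.
Total size 675 MB; any packing needs at least ⌈675/128⌉ = 6 memory blocks.
So 6 is already optimal.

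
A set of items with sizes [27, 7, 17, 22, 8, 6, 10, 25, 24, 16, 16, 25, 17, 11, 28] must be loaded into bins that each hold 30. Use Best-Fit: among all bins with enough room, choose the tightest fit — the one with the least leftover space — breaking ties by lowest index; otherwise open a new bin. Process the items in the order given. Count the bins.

10

Put 27 in bin 1; 3 remain.
Put 7 in bin 2; 23 remain.
Put 17 in bin 2; 6 remain.
Put 22 in bin 3; 8 remain.
Put 8 in bin 3; 0 remain.
Put 6 in bin 2; 0 remain.
Put 10 in bin 4; 20 remain.
Put 25 in bin 5; 5 remain.
Put 24 in bin 6; 6 remain.
Put 16 in bin 4; 4 remain.
Put 16 in bin 7; 14 remain.
Put 25 in bin 8; 5 remain.
Put 17 in bin 9; 13 remain.
Put 11 in bin 9; 2 remain.
Put 28 in bin 10; 2 remain.
Final bins: [27] [7,17,6] [22,8] [10,16] [25] [24] [16] [25] [17,11] [28].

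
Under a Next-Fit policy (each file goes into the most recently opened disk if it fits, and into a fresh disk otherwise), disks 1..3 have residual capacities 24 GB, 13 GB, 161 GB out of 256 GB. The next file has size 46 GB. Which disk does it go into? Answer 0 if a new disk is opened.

3

Next-Fit only looks at disk 3, which has 161 GB free.
46 GB fits there.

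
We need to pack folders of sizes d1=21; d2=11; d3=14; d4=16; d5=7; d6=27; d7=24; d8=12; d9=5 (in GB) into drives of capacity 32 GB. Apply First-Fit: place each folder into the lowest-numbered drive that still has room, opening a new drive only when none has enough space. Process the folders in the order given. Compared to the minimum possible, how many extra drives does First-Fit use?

First-Fit: [21,11] [14,16] [7,24] [27,5] [12] → 5 drives.
Total size 137 GB; any packing needs at least ⌈137/32⌉ = 5 drives.
So 5 is already optimal.

0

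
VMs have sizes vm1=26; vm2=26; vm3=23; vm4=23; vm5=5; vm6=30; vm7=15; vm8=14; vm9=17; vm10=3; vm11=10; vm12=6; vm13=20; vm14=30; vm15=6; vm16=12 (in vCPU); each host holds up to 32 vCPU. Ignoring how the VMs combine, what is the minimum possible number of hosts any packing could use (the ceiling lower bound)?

Total size = 26 + 26 + 23 + 23 + 5 + 30 + 15 + 14 + 17 + 3 + 10 + 6 + 20 + 30 + 6 + 12 = 266 vCPU.
⌈266 / 32⌉ = 9.

9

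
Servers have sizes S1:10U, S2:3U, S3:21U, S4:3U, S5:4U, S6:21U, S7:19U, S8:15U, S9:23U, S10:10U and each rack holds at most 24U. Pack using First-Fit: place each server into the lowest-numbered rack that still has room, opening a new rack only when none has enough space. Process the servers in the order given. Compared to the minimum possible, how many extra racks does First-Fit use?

1

First-Fit: [10,3,3,4] [21] [21] [19] [15] [23] [10] → 7 racks.
Total size 129U; any packing needs at least ⌈129/24⌉ = 6 racks.
An optimal packing achieves that bound: [23] [21,3] [21,3] [19,4] [15] [10,10] → 6 racks.
Excess: 7 − 6 = 1.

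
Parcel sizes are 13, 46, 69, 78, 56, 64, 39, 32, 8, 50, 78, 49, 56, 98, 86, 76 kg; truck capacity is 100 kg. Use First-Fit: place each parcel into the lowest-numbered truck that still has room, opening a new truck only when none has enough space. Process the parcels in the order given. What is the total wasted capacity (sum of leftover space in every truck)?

202

13 kg → truck 1 (remaining 87 kg)
46 kg → truck 1 (remaining 41 kg)
69 kg → truck 2 (remaining 31 kg)
78 kg → truck 3 (remaining 22 kg)
56 kg → truck 4 (remaining 44 kg)
64 kg → truck 5 (remaining 36 kg)
39 kg → truck 1 (remaining 2 kg)
32 kg → truck 4 (remaining 12 kg)
8 kg → truck 2 (remaining 23 kg)
50 kg → truck 6 (remaining 50 kg)
78 kg → truck 7 (remaining 22 kg)
49 kg → truck 6 (remaining 1 kg)
56 kg → truck 8 (remaining 44 kg)
98 kg → truck 9 (remaining 2 kg)
86 kg → truck 10 (remaining 14 kg)
76 kg → truck 11 (remaining 24 kg)
11 trucks × 100 kg = 1100 kg; used 898 kg; unused 202 kg.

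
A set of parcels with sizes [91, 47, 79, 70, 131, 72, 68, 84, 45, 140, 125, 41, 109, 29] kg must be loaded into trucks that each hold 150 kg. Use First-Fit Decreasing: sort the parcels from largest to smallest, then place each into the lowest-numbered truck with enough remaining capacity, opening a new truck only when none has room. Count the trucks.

Sorted descending: 140, 131, 125, 109, 91, 84, 79, 72, 70, 68, 47, 45, 41, 29.
truck 1: place 140 kg, 10 kg left
truck 2: place 131 kg, 19 kg left
truck 3: place 125 kg, 25 kg left
truck 4: place 109 kg, 41 kg left
truck 5: place 91 kg, 59 kg left
truck 6: place 84 kg, 66 kg left
truck 7: place 79 kg, 71 kg left
truck 8: place 72 kg, 78 kg left
truck 7: place 70 kg, 1 kg left
truck 8: place 68 kg, 10 kg left
truck 5: place 47 kg, 12 kg left
truck 6: place 45 kg, 21 kg left
truck 4: place 41 kg, 0 kg left
truck 9: place 29 kg, 121 kg left
Final trucks: [140] [131] [125] [109,41] [91,47] [84,45] [79,70] [72,68] [29].

9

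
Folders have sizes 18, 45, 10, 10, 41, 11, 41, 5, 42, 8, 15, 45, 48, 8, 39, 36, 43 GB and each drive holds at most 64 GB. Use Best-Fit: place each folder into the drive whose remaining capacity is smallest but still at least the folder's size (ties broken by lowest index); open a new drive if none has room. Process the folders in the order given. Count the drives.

9

drive 1: place 18 GB, 46 GB left
drive 1: place 45 GB, 1 GB left
drive 2: place 10 GB, 54 GB left
drive 2: place 10 GB, 44 GB left
drive 2: place 41 GB, 3 GB left
drive 3: place 11 GB, 53 GB left
drive 3: place 41 GB, 12 GB left
drive 3: place 5 GB, 7 GB left
drive 4: place 42 GB, 22 GB left
drive 4: place 8 GB, 14 GB left
drive 5: place 15 GB, 49 GB left
drive 5: place 45 GB, 4 GB left
drive 6: place 48 GB, 16 GB left
drive 4: place 8 GB, 6 GB left
drive 7: place 39 GB, 25 GB left
drive 8: place 36 GB, 28 GB left
drive 9: place 43 GB, 21 GB left
Final drives: [18,45] [10,10,41] [11,41,5] [42,8,8] [15,45] [48] [39] [36] [43].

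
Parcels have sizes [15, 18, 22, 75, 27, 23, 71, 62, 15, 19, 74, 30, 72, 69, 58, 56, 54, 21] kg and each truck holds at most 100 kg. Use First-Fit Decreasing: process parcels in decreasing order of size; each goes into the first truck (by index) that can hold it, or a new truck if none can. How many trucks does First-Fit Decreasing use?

Sorted descending: 75, 74, 72, 71, 69, 62, 58, 56, 54, 30, 27, 23, 22, 21, 19, 18, 15, 15.
Put 75 kg in truck 1; 25 kg remain.
Put 74 kg in truck 2; 26 kg remain.
Put 72 kg in truck 3; 28 kg remain.
Put 71 kg in truck 4; 29 kg remain.
Put 69 kg in truck 5; 31 kg remain.
Put 62 kg in truck 6; 38 kg remain.
Put 58 kg in truck 7; 42 kg remain.
Put 56 kg in truck 8; 44 kg remain.
Put 54 kg in truck 9; 46 kg remain.
Put 30 kg in truck 5; 1 kg remain.
Put 27 kg in truck 3; 1 kg remain.
Put 23 kg in truck 1; 2 kg remain.
Put 22 kg in truck 2; 4 kg remain.
Put 21 kg in truck 4; 8 kg remain.
Put 19 kg in truck 6; 19 kg remain.
Put 18 kg in truck 6; 1 kg remain.
Put 15 kg in truck 7; 27 kg remain.
Put 15 kg in truck 7; 12 kg remain.
Final trucks: [75,23] [74,22] [72,27] [71,21] [69,30] [62,19,18] [58,15,15] [56] [54].

9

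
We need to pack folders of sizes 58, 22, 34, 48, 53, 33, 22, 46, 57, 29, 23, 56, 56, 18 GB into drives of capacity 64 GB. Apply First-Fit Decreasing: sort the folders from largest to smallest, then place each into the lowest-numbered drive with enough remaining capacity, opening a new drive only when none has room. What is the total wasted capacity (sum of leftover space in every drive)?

Sorted descending: 58, 57, 56, 56, 53, 48, 46, 34, 33, 29, 23, 22, 22, 18.
Put 58 GB in drive 1; 6 GB remain.
Put 57 GB in drive 2; 7 GB remain.
Put 56 GB in drive 3; 8 GB remain.
Put 56 GB in drive 4; 8 GB remain.
Put 53 GB in drive 5; 11 GB remain.
Put 48 GB in drive 6; 16 GB remain.
Put 46 GB in drive 7; 18 GB remain.
Put 34 GB in drive 8; 30 GB remain.
Put 33 GB in drive 9; 31 GB remain.
Put 29 GB in drive 8; 1 GB remain.
Put 23 GB in drive 9; 8 GB remain.
Put 22 GB in drive 10; 42 GB remain.
Put 22 GB in drive 10; 20 GB remain.
Put 18 GB in drive 7; 0 GB remain.
10 drives × 64 GB = 640 GB; used 555 GB; unused 85 GB.

85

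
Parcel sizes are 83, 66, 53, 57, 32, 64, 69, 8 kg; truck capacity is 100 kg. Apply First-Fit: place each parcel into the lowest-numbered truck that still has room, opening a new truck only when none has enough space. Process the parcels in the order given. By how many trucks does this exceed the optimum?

0

First-Fit: [83,8] [66,32] [53] [57] [64] [69] → 6 trucks.
6 parcels exceed 50 kg (half the capacity), and no two of those can share a truck, so at least 6 trucks are needed.
So 6 is already optimal.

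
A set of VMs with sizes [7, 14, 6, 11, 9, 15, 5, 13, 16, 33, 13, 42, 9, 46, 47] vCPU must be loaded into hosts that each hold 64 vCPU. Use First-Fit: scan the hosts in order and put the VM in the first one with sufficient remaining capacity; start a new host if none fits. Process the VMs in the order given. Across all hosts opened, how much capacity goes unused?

7 vCPU → host 1 (remaining 57 vCPU)
14 vCPU → host 1 (remaining 43 vCPU)
6 vCPU → host 1 (remaining 37 vCPU)
11 vCPU → host 1 (remaining 26 vCPU)
9 vCPU → host 1 (remaining 17 vCPU)
15 vCPU → host 1 (remaining 2 vCPU)
5 vCPU → host 2 (remaining 59 vCPU)
13 vCPU → host 2 (remaining 46 vCPU)
16 vCPU → host 2 (remaining 30 vCPU)
33 vCPU → host 3 (remaining 31 vCPU)
13 vCPU → host 2 (remaining 17 vCPU)
42 vCPU → host 4 (remaining 22 vCPU)
9 vCPU → host 2 (remaining 8 vCPU)
46 vCPU → host 5 (remaining 18 vCPU)
47 vCPU → host 6 (remaining 17 vCPU)
6 hosts × 64 vCPU = 384 vCPU; used 286 vCPU; unused 98 vCPU.

98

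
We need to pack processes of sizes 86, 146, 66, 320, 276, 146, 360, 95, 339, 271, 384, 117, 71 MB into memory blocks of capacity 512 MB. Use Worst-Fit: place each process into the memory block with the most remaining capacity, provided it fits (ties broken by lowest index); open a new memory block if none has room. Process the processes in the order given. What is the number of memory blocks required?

7

86 MB → memory block 1 (remaining 426 MB)
146 MB → memory block 1 (remaining 280 MB)
66 MB → memory block 1 (remaining 214 MB)
320 MB → memory block 2 (remaining 192 MB)
276 MB → memory block 3 (remaining 236 MB)
146 MB → memory block 3 (remaining 90 MB)
360 MB → memory block 4 (remaining 152 MB)
95 MB → memory block 1 (remaining 119 MB)
339 MB → memory block 5 (remaining 173 MB)
271 MB → memory block 6 (remaining 241 MB)
384 MB → memory block 7 (remaining 128 MB)
117 MB → memory block 6 (remaining 124 MB)
71 MB → memory block 2 (remaining 121 MB)
Final memory blocks: [86,146,66,95] [320,71] [276,146] [360] [339] [271,117] [384].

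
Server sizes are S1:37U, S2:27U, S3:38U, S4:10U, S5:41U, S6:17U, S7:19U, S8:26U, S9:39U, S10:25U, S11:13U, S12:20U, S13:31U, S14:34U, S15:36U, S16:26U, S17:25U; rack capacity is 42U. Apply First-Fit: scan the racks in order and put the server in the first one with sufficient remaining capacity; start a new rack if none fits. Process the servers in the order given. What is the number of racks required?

Put S1 (37U) in rack 1; 5U remain.
Put S2 (27U) in rack 2; 15U remain.
Put S3 (38U) in rack 3; 4U remain.
Put S4 (10U) in rack 2; 5U remain.
Put S5 (41U) in rack 4; 1U remain.
Put S6 (17U) in rack 5; 25U remain.
Put S7 (19U) in rack 5; 6U remain.
Put S8 (26U) in rack 6; 16U remain.
Put S9 (39U) in rack 7; 3U remain.
Put S10 (25U) in rack 8; 17U remain.
Put S11 (13U) in rack 6; 3U remain.
Put S12 (20U) in rack 9; 22U remain.
Put S13 (31U) in rack 10; 11U remain.
Put S14 (34U) in rack 11; 8U remain.
Put S15 (36U) in rack 12; 6U remain.
Put S16 (26U) in rack 13; 16U remain.
Put S17 (25U) in rack 14; 17U remain.

14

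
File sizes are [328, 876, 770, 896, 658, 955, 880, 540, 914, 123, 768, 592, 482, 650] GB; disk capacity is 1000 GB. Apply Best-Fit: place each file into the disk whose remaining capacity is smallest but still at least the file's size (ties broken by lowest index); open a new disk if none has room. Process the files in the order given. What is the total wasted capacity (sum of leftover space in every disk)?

disk 1: place 328 GB, 672 GB left
disk 2: place 876 GB, 124 GB left
disk 3: place 770 GB, 230 GB left
disk 4: place 896 GB, 104 GB left
disk 1: place 658 GB, 14 GB left
disk 5: place 955 GB, 45 GB left
disk 6: place 880 GB, 120 GB left
disk 7: place 540 GB, 460 GB left
disk 8: place 914 GB, 86 GB left
disk 2: place 123 GB, 1 GB left
disk 9: place 768 GB, 232 GB left
disk 10: place 592 GB, 408 GB left
disk 11: place 482 GB, 518 GB left
disk 12: place 650 GB, 350 GB left
12 disks × 1000 GB = 12000 GB; used 9432 GB; unused 2568 GB.

2568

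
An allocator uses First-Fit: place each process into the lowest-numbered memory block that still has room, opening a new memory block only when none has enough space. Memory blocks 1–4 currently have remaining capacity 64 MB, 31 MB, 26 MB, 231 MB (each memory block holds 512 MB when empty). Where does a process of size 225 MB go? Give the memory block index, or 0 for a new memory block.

4

Memory blocks with room: memory block 4 (231 MB).
The first with room is memory block 4.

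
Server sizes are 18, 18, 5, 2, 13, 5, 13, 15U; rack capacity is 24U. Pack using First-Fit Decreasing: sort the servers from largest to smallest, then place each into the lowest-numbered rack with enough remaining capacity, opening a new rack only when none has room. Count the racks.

Sorted descending: 18, 18, 15, 13, 13, 5, 5, 2.
18U → rack 1 (remaining 6U)
18U → rack 2 (remaining 6U)
15U → rack 3 (remaining 9U)
13U → rack 4 (remaining 11U)
13U → rack 5 (remaining 11U)
5U → rack 1 (remaining 1U)
5U → rack 2 (remaining 1U)
2U → rack 3 (remaining 7U)

5 racks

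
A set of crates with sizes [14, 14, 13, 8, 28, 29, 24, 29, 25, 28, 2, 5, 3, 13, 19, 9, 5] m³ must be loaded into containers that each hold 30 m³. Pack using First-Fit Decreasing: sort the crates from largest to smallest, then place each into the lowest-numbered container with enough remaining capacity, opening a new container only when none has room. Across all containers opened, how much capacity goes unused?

Sorted descending: 29, 29, 28, 28, 25, 24, 19, 14, 14, 13, 13, 9, 8, 5, 5, 3, 2.
Put 29 m³ in container 1; 1 m³ remain.
Put 29 m³ in container 2; 1 m³ remain.
Put 28 m³ in container 3; 2 m³ remain.
Put 28 m³ in container 4; 2 m³ remain.
Put 25 m³ in container 5; 5 m³ remain.
Put 24 m³ in container 6; 6 m³ remain.
Put 19 m³ in container 7; 11 m³ remain.
Put 14 m³ in container 8; 16 m³ remain.
Put 14 m³ in container 8; 2 m³ remain.
Put 13 m³ in container 9; 17 m³ remain.
Put 13 m³ in container 9; 4 m³ remain.
Put 9 m³ in container 7; 2 m³ remain.
Put 8 m³ in container 10; 22 m³ remain.
Put 5 m³ in container 5; 0 m³ remain.
Put 5 m³ in container 6; 1 m³ remain.
Put 3 m³ in container 9; 1 m³ remain.
Put 2 m³ in container 3; 0 m³ remain.
10 containers × 30 m³ = 300 m³; used 268 m³; unused 32 m³.

32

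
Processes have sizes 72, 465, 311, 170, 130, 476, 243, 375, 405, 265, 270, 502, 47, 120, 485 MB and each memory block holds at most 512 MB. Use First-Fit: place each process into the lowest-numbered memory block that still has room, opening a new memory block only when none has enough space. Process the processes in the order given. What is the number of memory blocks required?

Put 72 MB in memory block 1; 440 MB remain.
Put 465 MB in memory block 2; 47 MB remain.
Put 311 MB in memory block 1; 129 MB remain.
Put 170 MB in memory block 3; 342 MB remain.
Put 130 MB in memory block 3; 212 MB remain.
Put 476 MB in memory block 4; 36 MB remain.
Put 243 MB in memory block 5; 269 MB remain.
Put 375 MB in memory block 6; 137 MB remain.
Put 405 MB in memory block 7; 107 MB remain.
Put 265 MB in memory block 5; 4 MB remain.
Put 270 MB in memory block 8; 242 MB remain.
Put 502 MB in memory block 9; 10 MB remain.
Put 47 MB in memory block 1; 82 MB remain.
Put 120 MB in memory block 3; 92 MB remain.
Put 485 MB in memory block 10; 27 MB remain.
Final memory blocks: [72,311,47] [465] [170,130,120] [476] [243,265] [375] [405] [270] [502] [485].

10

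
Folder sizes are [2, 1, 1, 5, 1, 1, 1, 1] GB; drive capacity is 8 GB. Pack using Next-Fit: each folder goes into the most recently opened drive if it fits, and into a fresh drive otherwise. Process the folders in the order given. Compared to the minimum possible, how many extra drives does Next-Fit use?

1

Next-Fit: [2,1,1] [5,1,1,1] [1] → 3 drives.
Total size 13 GB; any packing needs at least ⌈13/8⌉ = 2 drives.
An optimal packing achieves that bound: [5,2,1] [1,1,1,1,1] → 2 drives.
Excess: 3 − 2 = 1.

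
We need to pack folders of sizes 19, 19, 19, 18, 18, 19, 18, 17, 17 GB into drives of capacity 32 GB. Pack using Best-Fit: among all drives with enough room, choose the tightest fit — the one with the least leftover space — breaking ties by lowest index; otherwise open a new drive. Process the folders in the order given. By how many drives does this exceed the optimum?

0

Best-Fit: [19] [19] [19] [18] [18] [19] [18] [17] [17] → 9 drives.
9 folders exceed 16 GB (half the capacity), and no two of those can share a drive, so at least 9 drives are needed.
So 9 is already optimal.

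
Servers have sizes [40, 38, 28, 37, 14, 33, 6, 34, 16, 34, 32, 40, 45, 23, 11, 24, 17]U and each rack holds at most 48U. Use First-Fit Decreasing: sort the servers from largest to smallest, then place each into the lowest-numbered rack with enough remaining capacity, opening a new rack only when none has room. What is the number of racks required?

11 racks

Sorted descending: 45, 40, 40, 38, 37, 34, 34, 33, 32, 28, 24, 23, 17, 16, 14, 11, 6.
Put 45U in rack 1; 3U remain.
Put 40U in rack 2; 8U remain.
Put 40U in rack 3; 8U remain.
Put 38U in rack 4; 10U remain.
Put 37U in rack 5; 11U remain.
Put 34U in rack 6; 14U remain.
Put 34U in rack 7; 14U remain.
Put 33U in rack 8; 15U remain.
Put 32U in rack 9; 16U remain.
Put 28U in rack 10; 20U remain.
Put 24U in rack 11; 24U remain.
Put 23U in rack 11; 1U remain.
Put 17U in rack 10; 3U remain.
Put 16U in rack 9; 0U remain.
Put 14U in rack 6; 0U remain.
Put 11U in rack 5; 0U remain.
Put 6U in rack 2; 2U remain.
Final racks: [45] [40,6] [40] [38] [37,11] [34,14] [34] [33] [32,16] [28,17] [24,23].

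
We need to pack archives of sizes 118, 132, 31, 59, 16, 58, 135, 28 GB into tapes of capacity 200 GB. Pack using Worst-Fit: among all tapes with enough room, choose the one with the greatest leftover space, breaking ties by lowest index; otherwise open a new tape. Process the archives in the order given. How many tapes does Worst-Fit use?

3 tapes

118 GB → tape 1 (remaining 82 GB)
132 GB → tape 2 (remaining 68 GB)
31 GB → tape 1 (remaining 51 GB)
59 GB → tape 2 (remaining 9 GB)
16 GB → tape 1 (remaining 35 GB)
58 GB → tape 3 (remaining 142 GB)
135 GB → tape 3 (remaining 7 GB)
28 GB → tape 1 (remaining 7 GB)
Final tapes: [118,31,16,28] [132,59] [58,135].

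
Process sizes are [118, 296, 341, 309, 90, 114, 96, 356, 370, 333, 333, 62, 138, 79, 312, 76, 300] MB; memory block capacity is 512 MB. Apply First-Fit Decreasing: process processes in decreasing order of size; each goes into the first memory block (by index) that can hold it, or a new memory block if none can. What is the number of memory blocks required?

9 memory blocks

Sorted descending: 370, 356, 341, 333, 333, 312, 309, 300, 296, 138, 118, 114, 96, 90, 79, 76, 62.
370 MB → memory block 1 (remaining 142 MB)
356 MB → memory block 2 (remaining 156 MB)
341 MB → memory block 3 (remaining 171 MB)
333 MB → memory block 4 (remaining 179 MB)
333 MB → memory block 5 (remaining 179 MB)
312 MB → memory block 6 (remaining 200 MB)
309 MB → memory block 7 (remaining 203 MB)
300 MB → memory block 8 (remaining 212 MB)
296 MB → memory block 9 (remaining 216 MB)
138 MB → memory block 1 (remaining 4 MB)
118 MB → memory block 2 (remaining 38 MB)
114 MB → memory block 3 (remaining 57 MB)
96 MB → memory block 4 (remaining 83 MB)
90 MB → memory block 5 (remaining 89 MB)
79 MB → memory block 4 (remaining 4 MB)
76 MB → memory block 5 (remaining 13 MB)
62 MB → memory block 6 (remaining 138 MB)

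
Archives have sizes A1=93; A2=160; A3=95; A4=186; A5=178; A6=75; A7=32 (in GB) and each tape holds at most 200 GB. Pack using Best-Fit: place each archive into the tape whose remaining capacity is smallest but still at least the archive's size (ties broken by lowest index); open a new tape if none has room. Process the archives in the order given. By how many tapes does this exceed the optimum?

Best-Fit: [93,95] [160,32] [186] [178] [75] → 5 tapes.
Total size 819 GB; any packing needs at least ⌈819/200⌉ = 5 tapes.
So 5 is already optimal.

0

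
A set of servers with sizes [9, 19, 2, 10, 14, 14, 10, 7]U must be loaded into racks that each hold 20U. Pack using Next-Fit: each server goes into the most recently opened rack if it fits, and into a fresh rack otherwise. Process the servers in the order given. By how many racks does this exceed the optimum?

Next-Fit: [9] [19] [2,10] [14] [14] [10,7] → 6 racks.
Total size 85U; any packing needs at least ⌈85/20⌉ = 5 racks.
An optimal packing achieves that bound: [19] [14,2] [14] [10,10] [9,7] → 5 racks.
Excess: 6 − 5 = 1.

1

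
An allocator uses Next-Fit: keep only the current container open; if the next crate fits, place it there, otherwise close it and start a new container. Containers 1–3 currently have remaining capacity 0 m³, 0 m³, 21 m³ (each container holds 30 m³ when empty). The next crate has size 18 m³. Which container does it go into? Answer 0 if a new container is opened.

Next-Fit only looks at container 3, which has 21 m³ free.
18 m³ fits there.

3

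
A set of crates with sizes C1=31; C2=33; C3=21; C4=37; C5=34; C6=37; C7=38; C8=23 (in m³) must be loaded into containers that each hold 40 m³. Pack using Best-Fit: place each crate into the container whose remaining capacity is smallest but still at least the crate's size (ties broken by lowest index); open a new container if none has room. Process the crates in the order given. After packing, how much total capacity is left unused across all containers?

66

C1 (31 m³) → container 1 (remaining 9 m³)
C2 (33 m³) → container 2 (remaining 7 m³)
C3 (21 m³) → container 3 (remaining 19 m³)
C4 (37 m³) → container 4 (remaining 3 m³)
C5 (34 m³) → container 5 (remaining 6 m³)
C6 (37 m³) → container 6 (remaining 3 m³)
C7 (38 m³) → container 7 (remaining 2 m³)
C8 (23 m³) → container 8 (remaining 17 m³)
8 containers × 40 m³ = 320 m³; used 254 m³; unused 66 m³.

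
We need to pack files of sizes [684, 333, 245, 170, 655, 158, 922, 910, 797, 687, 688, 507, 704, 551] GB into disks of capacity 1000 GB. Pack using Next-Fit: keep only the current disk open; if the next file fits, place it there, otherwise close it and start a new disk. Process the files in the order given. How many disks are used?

Put 684 GB in disk 1; 316 GB remain.
Put 333 GB in disk 2; 667 GB remain.
Put 245 GB in disk 2; 422 GB remain.
Put 170 GB in disk 2; 252 GB remain.
Put 655 GB in disk 3; 345 GB remain.
Put 158 GB in disk 3; 187 GB remain.
Put 922 GB in disk 4; 78 GB remain.
Put 910 GB in disk 5; 90 GB remain.
Put 797 GB in disk 6; 203 GB remain.
Put 687 GB in disk 7; 313 GB remain.
Put 688 GB in disk 8; 312 GB remain.
Put 507 GB in disk 9; 493 GB remain.
Put 704 GB in disk 10; 296 GB remain.
Put 551 GB in disk 11; 449 GB remain.
Final disks: [684] [333,245,170] [655,158] [922] [910] [797] [687] [688] [507] [704] [551].

11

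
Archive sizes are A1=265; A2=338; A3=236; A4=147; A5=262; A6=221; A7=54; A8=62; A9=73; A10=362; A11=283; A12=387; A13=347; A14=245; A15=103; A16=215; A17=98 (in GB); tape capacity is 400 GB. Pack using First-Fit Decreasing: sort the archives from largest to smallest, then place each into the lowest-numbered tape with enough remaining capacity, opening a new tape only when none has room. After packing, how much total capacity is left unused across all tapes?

702

Sorted descending: 387, 362, 347, 338, 283, 265, 262, 245, 236, 221, 215, 147, 103, 98, 73, 62, 54.
Put 387 GB in tape 1; 13 GB remain.
Put 362 GB in tape 2; 38 GB remain.
Put 347 GB in tape 3; 53 GB remain.
Put 338 GB in tape 4; 62 GB remain.
Put 283 GB in tape 5; 117 GB remain.
Put 265 GB in tape 6; 135 GB remain.
Put 262 GB in tape 7; 138 GB remain.
Put 245 GB in tape 8; 155 GB remain.
Put 236 GB in tape 9; 164 GB remain.
Put 221 GB in tape 10; 179 GB remain.
Put 215 GB in tape 11; 185 GB remain.
Put 147 GB in tape 8; 8 GB remain.
Put 103 GB in tape 5; 14 GB remain.
Put 98 GB in tape 6; 37 GB remain.
Put 73 GB in tape 7; 65 GB remain.
Put 62 GB in tape 4; 0 GB remain.
Put 54 GB in tape 7; 11 GB remain.
11 tapes × 400 GB = 4400 GB; used 3698 GB; unused 702 GB.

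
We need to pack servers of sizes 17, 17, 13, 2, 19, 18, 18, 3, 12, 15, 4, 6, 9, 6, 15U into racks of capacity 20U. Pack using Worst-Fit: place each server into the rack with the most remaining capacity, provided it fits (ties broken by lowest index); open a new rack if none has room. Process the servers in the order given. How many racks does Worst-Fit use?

rack 1: place 17U, 3U left
rack 2: place 17U, 3U left
rack 3: place 13U, 7U left
rack 3: place 2U, 5U left
rack 4: place 19U, 1U left
rack 5: place 18U, 2U left
rack 6: place 18U, 2U left
rack 3: place 3U, 2U left
rack 7: place 12U, 8U left
rack 8: place 15U, 5U left
rack 7: place 4U, 4U left
rack 9: place 6U, 14U left
rack 9: place 9U, 5U left
rack 10: place 6U, 14U left
rack 11: place 15U, 5U left
Final racks: [17] [17] [13,2,3] [19] [18] [18] [12,4] [15] [6,9] [6] [15].

11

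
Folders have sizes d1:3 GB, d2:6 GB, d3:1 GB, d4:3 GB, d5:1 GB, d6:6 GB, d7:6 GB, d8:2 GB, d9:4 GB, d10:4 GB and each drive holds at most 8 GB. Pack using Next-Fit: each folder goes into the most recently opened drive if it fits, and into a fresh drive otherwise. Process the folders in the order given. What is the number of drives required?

6 drives

d1 (3 GB) → drive 1 (remaining 5 GB)
d2 (6 GB) → drive 2 (remaining 2 GB)
d3 (1 GB) → drive 2 (remaining 1 GB)
d4 (3 GB) → drive 3 (remaining 5 GB)
d5 (1 GB) → drive 3 (remaining 4 GB)
d6 (6 GB) → drive 4 (remaining 2 GB)
d7 (6 GB) → drive 5 (remaining 2 GB)
d8 (2 GB) → drive 5 (remaining 0 GB)
d9 (4 GB) → drive 6 (remaining 4 GB)
d10 (4 GB) → drive 6 (remaining 0 GB)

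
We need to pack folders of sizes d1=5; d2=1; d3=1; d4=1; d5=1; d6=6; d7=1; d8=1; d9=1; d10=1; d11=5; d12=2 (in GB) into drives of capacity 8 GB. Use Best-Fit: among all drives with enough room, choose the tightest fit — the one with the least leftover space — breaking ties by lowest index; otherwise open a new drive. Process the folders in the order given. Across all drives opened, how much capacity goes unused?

6

d1 (5 GB) → drive 1 (remaining 3 GB)
d2 (1 GB) → drive 1 (remaining 2 GB)
d3 (1 GB) → drive 1 (remaining 1 GB)
d4 (1 GB) → drive 1 (remaining 0 GB)
d5 (1 GB) → drive 2 (remaining 7 GB)
d6 (6 GB) → drive 2 (remaining 1 GB)
d7 (1 GB) → drive 2 (remaining 0 GB)
d8 (1 GB) → drive 3 (remaining 7 GB)
d9 (1 GB) → drive 3 (remaining 6 GB)
d10 (1 GB) → drive 3 (remaining 5 GB)
d11 (5 GB) → drive 3 (remaining 0 GB)
d12 (2 GB) → drive 4 (remaining 6 GB)
4 drives × 8 GB = 32 GB; used 26 GB; unused 6 GB.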